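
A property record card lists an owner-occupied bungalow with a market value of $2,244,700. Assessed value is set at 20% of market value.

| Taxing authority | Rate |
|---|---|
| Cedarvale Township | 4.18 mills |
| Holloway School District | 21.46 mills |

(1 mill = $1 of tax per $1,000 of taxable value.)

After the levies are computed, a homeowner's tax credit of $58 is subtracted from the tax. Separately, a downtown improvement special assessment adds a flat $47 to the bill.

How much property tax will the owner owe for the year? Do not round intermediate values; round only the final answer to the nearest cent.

$11,499.82

Assessed value = $2,244,700 × 0.2 = $448,940
Cedarvale Township: $448,940 × 0.00418 = $1,876.5692
Holloway School District: $448,940 × 0.02146 = $9,634.2524
Levies subtotal = $11,510.8216
After credit = $11,510.8216 − $58 = $11,452.8216
Total = $11,452.8216 + $47 = $11,499.8216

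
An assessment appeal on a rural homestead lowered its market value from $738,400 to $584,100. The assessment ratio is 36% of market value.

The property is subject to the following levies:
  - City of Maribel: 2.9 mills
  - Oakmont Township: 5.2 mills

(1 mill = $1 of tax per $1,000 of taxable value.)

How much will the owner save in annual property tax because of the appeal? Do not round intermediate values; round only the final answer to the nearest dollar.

Old assessed value = $738,400 × 0.36 = $265,824
New assessed value = $584,100 × 0.36 = $210,276
Combined rate = 0.0029 + 0.0052 = 0.0081
Old tax = $265,824 × 0.0081 = $2,153.1744
New tax = $210,276 × 0.0081 = $1,703.2356
Reduction = $2,153.1744 − $1,703.2356 = $449.9388

$450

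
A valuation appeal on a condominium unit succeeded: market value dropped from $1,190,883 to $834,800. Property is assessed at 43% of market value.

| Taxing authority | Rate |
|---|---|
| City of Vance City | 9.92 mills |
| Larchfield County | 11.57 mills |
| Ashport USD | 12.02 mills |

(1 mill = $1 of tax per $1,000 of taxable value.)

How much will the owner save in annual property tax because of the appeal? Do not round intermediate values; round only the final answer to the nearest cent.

Old assessed value = $1,190,883 × 0.43 = $512,079.69
New assessed value = $834,800 × 0.43 = $358,964
Combined rate = 0.00992 + 0.01157 + 0.01202 = 0.03351
Old tax = $512,079.69 × 0.03351 = $17,159.7904119
New tax = $358,964 × 0.03351 = $12,028.88364
Reduction = $17,159.7904119 − $12,028.88364 = $5,130.9067719

$5,130.91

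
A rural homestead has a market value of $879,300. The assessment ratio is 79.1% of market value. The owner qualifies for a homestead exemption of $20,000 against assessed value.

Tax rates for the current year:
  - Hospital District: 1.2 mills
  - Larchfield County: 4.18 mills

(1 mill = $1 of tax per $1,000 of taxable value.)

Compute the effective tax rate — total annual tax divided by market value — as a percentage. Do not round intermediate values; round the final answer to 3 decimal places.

Assessed value = $879,300 × 0.791 = $695,526.3
Taxable value = $695,526.3 − $20,000 = $675,526.3
Hospital District: $675,526.3 × 0.0012 = $810.63156
Larchfield County: $675,526.3 × 0.00418 = $2,823.699934
Total tax = $3,634.331494
Effective rate = $3,634.331494 ÷ $879,300 = 0.413% of market value

0.413%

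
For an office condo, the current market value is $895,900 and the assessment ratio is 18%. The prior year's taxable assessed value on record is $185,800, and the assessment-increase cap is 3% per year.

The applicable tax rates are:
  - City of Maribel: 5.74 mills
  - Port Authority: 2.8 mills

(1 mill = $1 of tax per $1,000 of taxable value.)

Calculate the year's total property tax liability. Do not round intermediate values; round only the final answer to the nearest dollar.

$1,377

Uncapped assessed value = $895,900 × 0.18 = $161,262
Cap limit = $185,800 × 1.03 = $191,374
Taxable assessed value = min($161,262, $191,374) = $161,262 (cap does not bind)
City of Maribel: $161,262 × 0.00574 = $925.64388
Port Authority: $161,262 × 0.0028 = $451.5336
Total = $1,377.17748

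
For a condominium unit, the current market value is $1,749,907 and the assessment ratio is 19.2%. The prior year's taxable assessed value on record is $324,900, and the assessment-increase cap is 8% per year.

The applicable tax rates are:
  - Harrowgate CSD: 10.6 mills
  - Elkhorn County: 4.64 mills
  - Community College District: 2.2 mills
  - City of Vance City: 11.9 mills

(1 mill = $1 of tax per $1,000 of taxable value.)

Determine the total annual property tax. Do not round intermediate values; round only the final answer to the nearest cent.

$9,857.72

Uncapped assessed value = $1,749,907 × 0.192 = $335,982.144
Cap limit = $324,900 × 1.08 = $350,892
Taxable assessed value = min($335,982.144, $350,892) = $335,982.144 (cap does not bind)
Harrowgate CSD: $335,982.144 × 0.0106 = $3,561.4107264
Elkhorn County: $335,982.144 × 0.00464 = $1,558.95714816
Community College District: $335,982.144 × 0.0022 = $739.1607168
City of Vance City: $335,982.144 × 0.0119 = $3,998.1875136
Total = $9,857.71610496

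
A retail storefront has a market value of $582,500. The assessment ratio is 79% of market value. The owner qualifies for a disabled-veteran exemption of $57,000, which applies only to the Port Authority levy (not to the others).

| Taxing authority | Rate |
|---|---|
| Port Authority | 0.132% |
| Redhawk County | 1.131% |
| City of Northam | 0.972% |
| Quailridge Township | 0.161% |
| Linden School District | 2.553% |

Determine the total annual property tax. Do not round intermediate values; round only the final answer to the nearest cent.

Assessed value = $582,500 × 0.79 = $460,175
Port Authority: ($460,175 − $57,000) × 0.00132 = $403,175 × 0.00132 = $532.191
Redhawk County: $460,175 × 0.01131 = $5,204.57925
City of Northam: $460,175 × 0.00972 = $4,472.901
Quailridge Township: $460,175 × 0.00161 = $740.88175
Linden School District: $460,175 × 0.02553 = $11,748.26775
Total = $22,698.82075

$22,698.82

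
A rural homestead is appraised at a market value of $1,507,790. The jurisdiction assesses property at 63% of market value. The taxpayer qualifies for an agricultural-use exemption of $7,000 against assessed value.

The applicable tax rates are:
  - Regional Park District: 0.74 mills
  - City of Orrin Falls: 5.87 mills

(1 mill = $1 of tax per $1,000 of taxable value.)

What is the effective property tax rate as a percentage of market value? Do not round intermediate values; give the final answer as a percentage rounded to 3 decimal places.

Assessed value = $1,507,790 × 0.63 = $949,907.7
Taxable value = $949,907.7 − $7,000 = $942,907.7
Regional Park District: $942,907.7 × 0.00074 = $697.751698
City of Orrin Falls: $942,907.7 × 0.00587 = $5,534.868199
Total tax = $6,232.619897
Effective rate = $6,232.619897 ÷ $1,507,790 = 0.413% of market value

0.413%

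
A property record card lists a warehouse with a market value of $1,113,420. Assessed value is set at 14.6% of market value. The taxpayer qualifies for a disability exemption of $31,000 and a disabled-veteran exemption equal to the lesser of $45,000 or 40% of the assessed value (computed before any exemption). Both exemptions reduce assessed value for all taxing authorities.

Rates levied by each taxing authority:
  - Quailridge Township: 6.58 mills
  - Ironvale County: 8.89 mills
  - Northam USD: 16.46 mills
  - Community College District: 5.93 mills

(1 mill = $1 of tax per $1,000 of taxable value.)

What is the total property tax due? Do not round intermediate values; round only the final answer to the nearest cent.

Assessed value = $1,113,420 × 0.146 = $162,559.32
Disabled-veteran exemption = min($45,000, 40% × $162,559.32) = min($45,000, $65,023.728) = $45,000 (dollar cap binds)
Taxable value = $162,559.32 − $31,000 − $45,000 = $86,559.32
Quailridge Township: $86,559.32 × 0.00658 = $569.5603256
Ironvale County: $86,559.32 × 0.00889 = $769.5123548
Northam USD: $86,559.32 × 0.01646 = $1,424.7664072
Community College District: $86,559.32 × 0.00593 = $513.2967676
Total = $3,277.1358552

$3,277.14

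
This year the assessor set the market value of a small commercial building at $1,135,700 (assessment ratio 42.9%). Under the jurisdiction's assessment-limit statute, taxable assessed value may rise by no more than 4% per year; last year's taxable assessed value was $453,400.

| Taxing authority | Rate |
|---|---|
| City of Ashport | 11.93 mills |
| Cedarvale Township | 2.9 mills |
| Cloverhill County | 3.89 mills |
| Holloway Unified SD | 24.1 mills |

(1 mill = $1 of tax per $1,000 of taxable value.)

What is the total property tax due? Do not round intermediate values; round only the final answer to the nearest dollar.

$20,191

Uncapped assessed value = $1,135,700 × 0.429 = $487,215.3
Cap limit = $453,400 × 1.04 = $471,536
Taxable assessed value = min($487,215.3, $471,536) = $471,536 (cap binds)
City of Ashport: $471,536 × 0.01193 = $5,625.42448
Cedarvale Township: $471,536 × 0.0029 = $1,367.4544
Cloverhill County: $471,536 × 0.00389 = $1,834.27504
Holloway Unified SD: $471,536 × 0.0241 = $11,364.0176
Total = $20,191.17152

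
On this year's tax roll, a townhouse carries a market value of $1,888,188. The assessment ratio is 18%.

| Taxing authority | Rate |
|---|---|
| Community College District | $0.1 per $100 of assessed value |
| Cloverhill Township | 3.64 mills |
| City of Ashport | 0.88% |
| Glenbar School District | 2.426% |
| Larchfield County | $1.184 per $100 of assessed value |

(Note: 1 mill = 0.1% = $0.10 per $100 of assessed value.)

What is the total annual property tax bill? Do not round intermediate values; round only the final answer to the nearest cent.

$16,837.35

Assessed value = $1,888,188 × 0.18 = $339,873.84
Community College District: $339,873.84 × 0.001 = $339.87384
Cloverhill Township: $339,873.84 × 0.00364 = $1,237.1407776
City of Ashport: $339,873.84 × 0.0088 = $2,990.889792
Glenbar School District: $339,873.84 × 0.02426 = $8,245.3393584
Larchfield County: $339,873.84 × 0.01184 = $4,024.1062656
Total = $16,837.3500336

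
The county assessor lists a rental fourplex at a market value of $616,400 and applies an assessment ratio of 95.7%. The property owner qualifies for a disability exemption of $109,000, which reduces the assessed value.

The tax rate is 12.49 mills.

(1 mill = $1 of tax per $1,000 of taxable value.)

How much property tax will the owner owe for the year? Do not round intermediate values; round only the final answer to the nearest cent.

$6,006.38

Assessed value = $616,400 × 0.957 = $589,894.8
Taxable value = $589,894.8 − $109,000 = $480,894.8
Tax = $480,894.8 × 0.01249 = $6,006.376052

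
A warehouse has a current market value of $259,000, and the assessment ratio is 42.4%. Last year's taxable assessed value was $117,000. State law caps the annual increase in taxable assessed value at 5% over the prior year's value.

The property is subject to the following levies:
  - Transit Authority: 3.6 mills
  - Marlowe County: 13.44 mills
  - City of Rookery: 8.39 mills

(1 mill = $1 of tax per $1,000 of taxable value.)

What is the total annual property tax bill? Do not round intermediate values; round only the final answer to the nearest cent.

Uncapped assessed value = $259,000 × 0.424 = $109,816
Cap limit = $117,000 × 1.05 = $122,850
Taxable assessed value = min($109,816, $122,850) = $109,816 (cap does not bind)
Transit Authority: $109,816 × 0.0036 = $395.3376
Marlowe County: $109,816 × 0.01344 = $1,475.92704
City of Rookery: $109,816 × 0.00839 = $921.35624
Total = $2,792.62088

$2,792.62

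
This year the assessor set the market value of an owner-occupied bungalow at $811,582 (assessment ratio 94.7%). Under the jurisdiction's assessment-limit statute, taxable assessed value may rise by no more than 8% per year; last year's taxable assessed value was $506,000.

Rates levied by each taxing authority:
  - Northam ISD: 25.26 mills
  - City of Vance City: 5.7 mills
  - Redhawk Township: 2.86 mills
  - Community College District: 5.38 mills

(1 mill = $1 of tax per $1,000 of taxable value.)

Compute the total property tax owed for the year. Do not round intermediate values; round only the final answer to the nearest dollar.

$21,422

Uncapped assessed value = $811,582 × 0.947 = $768,568.154
Cap limit = $506,000 × 1.08 = $546,480
Taxable assessed value = min($768,568.154, $546,480) = $546,480 (cap binds)
Northam ISD: $546,480 × 0.02526 = $13,804.0848
City of Vance City: $546,480 × 0.0057 = $3,114.936
Redhawk Township: $546,480 × 0.00286 = $1,562.9328
Community College District: $546,480 × 0.00538 = $2,940.0624
Total = $21,422.016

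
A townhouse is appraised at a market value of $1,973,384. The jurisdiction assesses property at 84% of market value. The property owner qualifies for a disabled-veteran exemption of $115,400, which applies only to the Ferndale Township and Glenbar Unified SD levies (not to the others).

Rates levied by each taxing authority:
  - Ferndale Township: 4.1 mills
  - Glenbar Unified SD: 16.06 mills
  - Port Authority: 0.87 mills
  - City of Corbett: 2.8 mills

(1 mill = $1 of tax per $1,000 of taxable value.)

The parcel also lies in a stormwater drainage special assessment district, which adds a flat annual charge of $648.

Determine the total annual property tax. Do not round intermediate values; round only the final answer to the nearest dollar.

$37,823

Assessed value = $1,973,384 × 0.84 = $1,657,642.56
Ferndale Township: ($1,657,642.56 − $115,400) × 0.0041 = $1,542,242.56 × 0.0041 = $6,323.194496
Glenbar Unified SD: ($1,657,642.56 − $115,400) × 0.01606 = $1,542,242.56 × 0.01606 = $24,768.4155136
Port Authority: $1,657,642.56 × 0.00087 = $1,442.1490272
City of Corbett: $1,657,642.56 × 0.0028 = $4,641.399168
Levies subtotal = $37,175.1582048
Total = $37,175.1582048 + $648 = $37,823.1582048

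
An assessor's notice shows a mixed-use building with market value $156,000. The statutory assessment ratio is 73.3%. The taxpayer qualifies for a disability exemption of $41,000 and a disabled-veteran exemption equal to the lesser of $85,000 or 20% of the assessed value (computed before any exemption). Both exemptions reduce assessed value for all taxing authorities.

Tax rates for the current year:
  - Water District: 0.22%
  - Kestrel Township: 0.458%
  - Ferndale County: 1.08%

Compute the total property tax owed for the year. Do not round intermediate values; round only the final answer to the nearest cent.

Assessed value = $156,000 × 0.733 = $114,348
Disabled-veteran exemption = min($85,000, 20% × $114,348) = min($85,000, $22,869.6) = $22,869.6 (percentage binds)
Taxable value = $114,348 − $41,000 − $22,869.6 = $50,478.4
Water District: $50,478.4 × 0.0022 = $111.05248
Kestrel Township: $50,478.4 × 0.00458 = $231.191072
Ferndale County: $50,478.4 × 0.0108 = $545.16672
Total = $887.410272

$887.41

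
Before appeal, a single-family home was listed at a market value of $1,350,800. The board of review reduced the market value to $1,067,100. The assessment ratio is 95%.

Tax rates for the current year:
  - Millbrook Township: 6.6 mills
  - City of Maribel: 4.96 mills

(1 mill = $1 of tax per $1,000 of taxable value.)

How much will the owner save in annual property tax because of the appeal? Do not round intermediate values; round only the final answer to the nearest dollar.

$3,116

Old assessed value = $1,350,800 × 0.95 = $1,283,260
New assessed value = $1,067,100 × 0.95 = $1,013,745
Combined rate = 0.0066 + 0.00496 = 0.01156
Old tax = $1,283,260 × 0.01156 = $14,834.4856
New tax = $1,013,745 × 0.01156 = $11,718.8922
Reduction = $14,834.4856 − $11,718.8922 = $3,115.5934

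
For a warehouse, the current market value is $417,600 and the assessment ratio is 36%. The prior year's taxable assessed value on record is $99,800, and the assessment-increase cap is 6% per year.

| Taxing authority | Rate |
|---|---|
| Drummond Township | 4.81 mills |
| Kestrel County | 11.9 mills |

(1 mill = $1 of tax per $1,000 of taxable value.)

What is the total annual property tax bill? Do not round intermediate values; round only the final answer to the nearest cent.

Uncapped assessed value = $417,600 × 0.36 = $150,336
Cap limit = $99,800 × 1.06 = $105,788
Taxable assessed value = min($150,336, $105,788) = $105,788 (cap binds)
Drummond Township: $105,788 × 0.00481 = $508.84028
Kestrel County: $105,788 × 0.0119 = $1,258.8772
Total = $1,767.71748

$1,767.72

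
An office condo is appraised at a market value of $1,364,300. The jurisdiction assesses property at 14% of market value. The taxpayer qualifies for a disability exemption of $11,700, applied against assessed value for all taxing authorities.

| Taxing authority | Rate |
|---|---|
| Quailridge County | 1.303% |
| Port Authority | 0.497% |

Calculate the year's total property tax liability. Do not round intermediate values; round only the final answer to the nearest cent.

$3,227.44

Assessed value = $1,364,300 × 0.14 = $191,002
Taxable value = $191,002 − $11,700 = $179,302
Quailridge County: $179,302 × 0.01303 = $2,336.30506
Port Authority: $179,302 × 0.00497 = $891.13094
Total = $2,336.30506 + $891.13094 = $3,227.436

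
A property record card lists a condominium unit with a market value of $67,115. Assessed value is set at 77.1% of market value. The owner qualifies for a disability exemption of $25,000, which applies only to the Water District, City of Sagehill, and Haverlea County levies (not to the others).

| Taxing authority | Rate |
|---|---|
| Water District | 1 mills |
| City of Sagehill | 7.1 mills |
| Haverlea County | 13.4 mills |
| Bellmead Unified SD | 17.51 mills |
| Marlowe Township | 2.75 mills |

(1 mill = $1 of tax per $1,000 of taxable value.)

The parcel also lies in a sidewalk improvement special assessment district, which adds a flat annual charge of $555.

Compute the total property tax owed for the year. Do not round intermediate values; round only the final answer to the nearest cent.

$2,178.40

Assessed value = $67,115 × 0.771 = $51,745.665
Water District: ($51,745.665 − $25,000) × 0.001 = $26,745.665 × 0.001 = $26.745665
City of Sagehill: ($51,745.665 − $25,000) × 0.0071 = $26,745.665 × 0.0071 = $189.8942215
Haverlea County: ($51,745.665 − $25,000) × 0.0134 = $26,745.665 × 0.0134 = $358.391911
Bellmead Unified SD: $51,745.665 × 0.01751 = $906.06659415
Marlowe Township: $51,745.665 × 0.00275 = $142.30057875
Levies subtotal = $1,623.3989704
Total = $1,623.3989704 + $555 = $2,178.3989704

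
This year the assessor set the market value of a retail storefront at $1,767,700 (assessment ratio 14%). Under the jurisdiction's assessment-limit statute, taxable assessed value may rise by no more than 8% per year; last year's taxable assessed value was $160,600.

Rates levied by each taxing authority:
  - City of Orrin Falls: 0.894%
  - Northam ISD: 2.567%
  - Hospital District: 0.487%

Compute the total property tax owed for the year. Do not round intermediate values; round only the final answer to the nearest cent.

$6,847.73

Uncapped assessed value = $1,767,700 × 0.14 = $247,478
Cap limit = $160,600 × 1.08 = $173,448
Taxable assessed value = min($247,478, $173,448) = $173,448 (cap binds)
City of Orrin Falls: $173,448 × 0.00894 = $1,550.62512
Northam ISD: $173,448 × 0.02567 = $4,452.41016
Hospital District: $173,448 × 0.00487 = $844.69176
Total = $6,847.72704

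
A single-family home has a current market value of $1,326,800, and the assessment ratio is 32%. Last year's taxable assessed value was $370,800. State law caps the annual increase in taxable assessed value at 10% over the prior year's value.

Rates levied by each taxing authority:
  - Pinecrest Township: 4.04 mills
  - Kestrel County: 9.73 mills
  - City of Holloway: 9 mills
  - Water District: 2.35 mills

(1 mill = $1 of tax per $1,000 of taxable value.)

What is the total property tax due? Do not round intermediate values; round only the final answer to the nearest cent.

Uncapped assessed value = $1,326,800 × 0.32 = $424,576
Cap limit = $370,800 × 1.1 = $407,880
Taxable assessed value = min($424,576, $407,880) = $407,880 (cap binds)
Pinecrest Township: $407,880 × 0.00404 = $1,647.8352
Kestrel County: $407,880 × 0.00973 = $3,968.6724
City of Holloway: $407,880 × 0.009 = $3,670.92
Water District: $407,880 × 0.00235 = $958.518
Total = $10,245.9456

$10,245.95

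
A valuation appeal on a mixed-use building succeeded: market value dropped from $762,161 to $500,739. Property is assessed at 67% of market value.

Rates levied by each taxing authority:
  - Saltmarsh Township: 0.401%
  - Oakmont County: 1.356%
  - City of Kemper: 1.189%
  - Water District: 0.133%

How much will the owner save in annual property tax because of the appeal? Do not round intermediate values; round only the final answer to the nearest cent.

$5,392.95

Old assessed value = $762,161 × 0.67 = $510,647.87
New assessed value = $500,739 × 0.67 = $335,495.13
Combined rate = 0.00401 + 0.01356 + 0.01189 + 0.00133 = 0.03079
Old tax = $510,647.87 × 0.03079 = $15,722.8479173
New tax = $335,495.13 × 0.03079 = $10,329.8950527
Reduction = $15,722.8479173 − $10,329.8950527 = $5,392.9528646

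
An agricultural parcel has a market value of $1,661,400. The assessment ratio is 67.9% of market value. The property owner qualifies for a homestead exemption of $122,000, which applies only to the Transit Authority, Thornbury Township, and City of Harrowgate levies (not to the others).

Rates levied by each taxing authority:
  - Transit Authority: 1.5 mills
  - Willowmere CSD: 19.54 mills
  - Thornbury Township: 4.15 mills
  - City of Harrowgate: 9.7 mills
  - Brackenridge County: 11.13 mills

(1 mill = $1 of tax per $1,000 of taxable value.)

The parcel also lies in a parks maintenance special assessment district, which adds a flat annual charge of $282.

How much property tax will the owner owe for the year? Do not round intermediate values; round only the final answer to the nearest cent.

Assessed value = $1,661,400 × 0.679 = $1,128,090.6
Transit Authority: ($1,128,090.6 − $122,000) × 0.0015 = $1,006,090.6 × 0.0015 = $1,509.1359
Willowmere CSD: $1,128,090.6 × 0.01954 = $22,042.890324
Thornbury Township: ($1,128,090.6 − $122,000) × 0.00415 = $1,006,090.6 × 0.00415 = $4,175.27599
City of Harrowgate: ($1,128,090.6 − $122,000) × 0.0097 = $1,006,090.6 × 0.0097 = $9,759.07882
Brackenridge County: $1,128,090.6 × 0.01113 = $12,555.648378
Levies subtotal = $50,042.029412
Total = $50,042.029412 + $282 = $50,324.029412

$50,324.03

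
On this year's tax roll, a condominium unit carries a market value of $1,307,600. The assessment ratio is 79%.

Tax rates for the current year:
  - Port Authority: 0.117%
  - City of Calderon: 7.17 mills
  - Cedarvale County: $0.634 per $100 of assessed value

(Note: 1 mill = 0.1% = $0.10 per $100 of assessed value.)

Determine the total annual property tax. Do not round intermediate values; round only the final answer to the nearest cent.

$15,164.50

Assessed value = $1,307,600 × 0.79 = $1,033,004
Port Authority: $1,033,004 × 0.00117 = $1,208.61468
City of Calderon: $1,033,004 × 0.00717 = $7,406.63868
Cedarvale County: $1,033,004 × 0.00634 = $6,549.24536
Total = $15,164.49872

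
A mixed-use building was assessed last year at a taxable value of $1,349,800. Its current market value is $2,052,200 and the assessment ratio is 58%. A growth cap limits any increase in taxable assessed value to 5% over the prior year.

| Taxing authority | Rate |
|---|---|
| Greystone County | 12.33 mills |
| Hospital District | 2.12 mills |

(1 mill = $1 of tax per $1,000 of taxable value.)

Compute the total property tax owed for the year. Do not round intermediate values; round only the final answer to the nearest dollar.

$17,199

Uncapped assessed value = $2,052,200 × 0.58 = $1,190,276
Cap limit = $1,349,800 × 1.05 = $1,417,290
Taxable assessed value = min($1,190,276, $1,417,290) = $1,190,276 (cap does not bind)
Greystone County: $1,190,276 × 0.01233 = $14,676.10308
Hospital District: $1,190,276 × 0.00212 = $2,523.38512
Total = $17,199.4882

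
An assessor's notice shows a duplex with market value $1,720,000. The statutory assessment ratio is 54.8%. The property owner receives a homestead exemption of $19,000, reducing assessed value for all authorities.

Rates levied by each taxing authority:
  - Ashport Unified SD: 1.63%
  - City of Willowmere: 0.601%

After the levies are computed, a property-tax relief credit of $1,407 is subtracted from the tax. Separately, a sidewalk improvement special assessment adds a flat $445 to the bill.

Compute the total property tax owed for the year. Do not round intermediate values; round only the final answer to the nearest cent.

$19,642.62

Assessed value = $1,720,000 × 0.548 = $942,560
Taxable value = $942,560 − $19,000 = $923,560
Ashport Unified SD: $923,560 × 0.0163 = $15,054.028
City of Willowmere: $923,560 × 0.00601 = $5,550.5956
Levies subtotal = $20,604.6236
After credit = $20,604.6236 − $1,407 = $19,197.6236
Total = $19,197.6236 + $445 = $19,642.6236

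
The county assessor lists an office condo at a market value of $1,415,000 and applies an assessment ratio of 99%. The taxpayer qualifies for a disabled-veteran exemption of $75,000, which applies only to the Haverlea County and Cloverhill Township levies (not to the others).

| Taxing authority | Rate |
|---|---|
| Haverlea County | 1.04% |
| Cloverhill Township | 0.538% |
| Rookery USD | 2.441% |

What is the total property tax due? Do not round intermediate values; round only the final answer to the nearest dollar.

Assessed value = $1,415,000 × 0.99 = $1,400,850
Haverlea County: ($1,400,850 − $75,000) × 0.0104 = $1,325,850 × 0.0104 = $13,788.84
Cloverhill Township: ($1,400,850 − $75,000) × 0.00538 = $1,325,850 × 0.00538 = $7,133.073
Rookery USD: $1,400,850 × 0.02441 = $34,194.7485
Total = $55,116.6615

$55,117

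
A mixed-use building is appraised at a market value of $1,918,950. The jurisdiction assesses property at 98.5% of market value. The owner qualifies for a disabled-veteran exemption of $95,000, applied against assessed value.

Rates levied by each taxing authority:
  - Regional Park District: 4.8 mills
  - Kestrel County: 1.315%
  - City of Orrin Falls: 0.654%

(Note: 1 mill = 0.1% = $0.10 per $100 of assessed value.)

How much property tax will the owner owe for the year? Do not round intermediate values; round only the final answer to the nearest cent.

$43,963.61

Assessed value = $1,918,950 × 0.985 = $1,890,165.75
Taxable value = $1,890,165.75 − $95,000 = $1,795,165.75
Regional Park District: $1,795,165.75 × 0.0048 = $8,616.7956
Kestrel County: $1,795,165.75 × 0.01315 = $23,606.4296125
City of Orrin Falls: $1,795,165.75 × 0.00654 = $11,740.384005
Total = $43,963.6092175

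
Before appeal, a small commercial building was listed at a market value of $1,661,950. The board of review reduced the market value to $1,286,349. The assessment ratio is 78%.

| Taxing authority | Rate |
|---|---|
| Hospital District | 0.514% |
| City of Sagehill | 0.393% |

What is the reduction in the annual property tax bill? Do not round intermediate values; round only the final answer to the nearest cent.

$2,657.23

Old assessed value = $1,661,950 × 0.78 = $1,296,321
New assessed value = $1,286,349 × 0.78 = $1,003,352.22
Combined rate = 0.00514 + 0.00393 = 0.00907
Old tax = $1,296,321 × 0.00907 = $11,757.63147
New tax = $1,003,352.22 × 0.00907 = $9,100.4046354
Reduction = $11,757.63147 − $9,100.4046354 = $2,657.2268346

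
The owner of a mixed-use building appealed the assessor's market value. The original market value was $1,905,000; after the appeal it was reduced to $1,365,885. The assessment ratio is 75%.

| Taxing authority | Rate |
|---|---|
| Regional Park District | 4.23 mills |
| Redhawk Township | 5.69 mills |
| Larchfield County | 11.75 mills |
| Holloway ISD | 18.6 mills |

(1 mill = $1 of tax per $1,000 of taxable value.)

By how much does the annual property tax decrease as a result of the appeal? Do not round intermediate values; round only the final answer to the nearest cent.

Old assessed value = $1,905,000 × 0.75 = $1,428,750
New assessed value = $1,365,885 × 0.75 = $1,024,413.75
Combined rate = 0.00423 + 0.00569 + 0.01175 + 0.0186 = 0.04027
Old tax = $1,428,750 × 0.04027 = $57,535.7625
New tax = $1,024,413.75 × 0.04027 = $41,253.1417125
Reduction = $57,535.7625 − $41,253.1417125 = $16,282.6207875

$16,282.62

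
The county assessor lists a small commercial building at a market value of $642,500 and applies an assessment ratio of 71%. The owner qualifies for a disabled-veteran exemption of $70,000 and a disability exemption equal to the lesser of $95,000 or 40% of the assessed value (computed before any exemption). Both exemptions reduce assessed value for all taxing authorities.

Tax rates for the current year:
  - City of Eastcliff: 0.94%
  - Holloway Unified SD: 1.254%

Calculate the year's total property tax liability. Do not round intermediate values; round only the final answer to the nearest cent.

$6,388.38

Assessed value = $642,500 × 0.71 = $456,175
Disability exemption = min($95,000, 40% × $456,175) = min($95,000, $182,470) = $95,000 (dollar cap binds)
Taxable value = $456,175 − $70,000 − $95,000 = $291,175
City of Eastcliff: $291,175 × 0.0094 = $2,737.045
Holloway Unified SD: $291,175 × 0.01254 = $3,651.3345
Total = $6,388.3795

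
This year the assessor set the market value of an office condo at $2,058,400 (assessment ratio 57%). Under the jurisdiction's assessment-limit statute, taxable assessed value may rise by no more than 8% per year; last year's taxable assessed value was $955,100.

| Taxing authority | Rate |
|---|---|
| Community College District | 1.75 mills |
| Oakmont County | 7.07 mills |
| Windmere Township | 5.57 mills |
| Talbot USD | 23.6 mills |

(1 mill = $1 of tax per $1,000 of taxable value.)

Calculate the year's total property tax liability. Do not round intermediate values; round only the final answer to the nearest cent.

Uncapped assessed value = $2,058,400 × 0.57 = $1,173,288
Cap limit = $955,100 × 1.08 = $1,031,508
Taxable assessed value = min($1,173,288, $1,031,508) = $1,031,508 (cap binds)
Community College District: $1,031,508 × 0.00175 = $1,805.139
Oakmont County: $1,031,508 × 0.00707 = $7,292.76156
Windmere Township: $1,031,508 × 0.00557 = $5,745.49956
Talbot USD: $1,031,508 × 0.0236 = $24,343.5888
Total = $39,186.98892

$39,186.99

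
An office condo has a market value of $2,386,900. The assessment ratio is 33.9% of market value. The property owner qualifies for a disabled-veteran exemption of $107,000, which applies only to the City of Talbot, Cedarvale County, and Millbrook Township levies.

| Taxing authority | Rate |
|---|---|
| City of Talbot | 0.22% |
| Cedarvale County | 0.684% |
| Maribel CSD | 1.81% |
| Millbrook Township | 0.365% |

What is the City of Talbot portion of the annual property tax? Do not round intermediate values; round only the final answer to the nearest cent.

Assessed value = $2,386,900 × 0.339 = $809,159.1
City of Talbot taxable value = $809,159.1 − $107,000 = $702,159.1
City of Talbot levy = $702,159.1 × 0.0022 = $1,544.75002

$1,544.75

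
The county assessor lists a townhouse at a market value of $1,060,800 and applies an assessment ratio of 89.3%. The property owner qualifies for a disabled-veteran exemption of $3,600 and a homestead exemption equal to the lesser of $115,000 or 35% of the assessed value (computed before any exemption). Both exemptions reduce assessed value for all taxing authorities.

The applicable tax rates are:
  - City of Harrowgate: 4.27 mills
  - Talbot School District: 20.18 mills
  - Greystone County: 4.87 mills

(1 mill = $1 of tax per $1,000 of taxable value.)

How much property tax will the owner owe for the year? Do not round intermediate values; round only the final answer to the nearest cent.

Assessed value = $1,060,800 × 0.893 = $947,294.4
Homestead exemption = min($115,000, 35% × $947,294.4) = min($115,000, $331,553.04) = $115,000 (dollar cap binds)
Taxable value = $947,294.4 − $3,600 − $115,000 = $828,694.4
City of Harrowgate: $828,694.4 × 0.00427 = $3,538.525088
Talbot School District: $828,694.4 × 0.02018 = $16,723.052992
Greystone County: $828,694.4 × 0.00487 = $4,035.741728
Total = $24,297.319808

$24,297.32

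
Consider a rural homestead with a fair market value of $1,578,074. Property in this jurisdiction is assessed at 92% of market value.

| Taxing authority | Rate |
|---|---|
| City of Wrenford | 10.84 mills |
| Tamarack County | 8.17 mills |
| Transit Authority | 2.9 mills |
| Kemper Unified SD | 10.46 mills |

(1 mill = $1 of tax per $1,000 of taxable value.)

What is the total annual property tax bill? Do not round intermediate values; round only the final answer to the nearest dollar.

Assessed value = $1,578,074 × 0.92 = $1,451,828.08
City of Wrenford: $1,451,828.08 × 0.01084 = $15,737.8163872
Tamarack County: $1,451,828.08 × 0.00817 = $11,861.4354136
Transit Authority: $1,451,828.08 × 0.0029 = $4,210.301432
Kemper Unified SD: $1,451,828.08 × 0.01046 = $15,186.1217168
Total = $15,737.8163872 + $11,861.4354136 + $4,210.301432 + $15,186.1217168 = $46,995.6749496

$46,996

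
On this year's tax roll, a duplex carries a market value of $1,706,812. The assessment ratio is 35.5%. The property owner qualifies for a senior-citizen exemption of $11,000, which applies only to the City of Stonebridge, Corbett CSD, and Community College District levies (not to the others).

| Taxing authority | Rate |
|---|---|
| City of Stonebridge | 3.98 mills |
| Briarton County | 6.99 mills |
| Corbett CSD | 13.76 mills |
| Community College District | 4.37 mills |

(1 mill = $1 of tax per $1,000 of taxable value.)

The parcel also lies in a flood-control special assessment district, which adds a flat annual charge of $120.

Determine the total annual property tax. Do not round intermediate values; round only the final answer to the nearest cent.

$17,509.01

Assessed value = $1,706,812 × 0.355 = $605,918.26
City of Stonebridge: ($605,918.26 − $11,000) × 0.00398 = $594,918.26 × 0.00398 = $2,367.7746748
Briarton County: $605,918.26 × 0.00699 = $4,235.3686374
Corbett CSD: ($605,918.26 − $11,000) × 0.01376 = $594,918.26 × 0.01376 = $8,186.0752576
Community College District: ($605,918.26 − $11,000) × 0.00437 = $594,918.26 × 0.00437 = $2,599.7927962
Levies subtotal = $17,389.011366
Total = $17,389.011366 + $120 = $17,509.011366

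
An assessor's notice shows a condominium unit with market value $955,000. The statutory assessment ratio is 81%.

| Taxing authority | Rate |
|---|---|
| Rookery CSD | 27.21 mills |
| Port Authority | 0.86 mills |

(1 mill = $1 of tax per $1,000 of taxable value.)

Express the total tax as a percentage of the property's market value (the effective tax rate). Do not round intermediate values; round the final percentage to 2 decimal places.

Assessed value = $955,000 × 0.81 = $773,550
Rookery CSD: $773,550 × 0.02721 = $21,048.2955
Port Authority: $773,550 × 0.00086 = $665.253
Total tax = $21,713.5485
Effective rate = $21,713.5485 ÷ $955,000 = 2.27% of market value

2.27%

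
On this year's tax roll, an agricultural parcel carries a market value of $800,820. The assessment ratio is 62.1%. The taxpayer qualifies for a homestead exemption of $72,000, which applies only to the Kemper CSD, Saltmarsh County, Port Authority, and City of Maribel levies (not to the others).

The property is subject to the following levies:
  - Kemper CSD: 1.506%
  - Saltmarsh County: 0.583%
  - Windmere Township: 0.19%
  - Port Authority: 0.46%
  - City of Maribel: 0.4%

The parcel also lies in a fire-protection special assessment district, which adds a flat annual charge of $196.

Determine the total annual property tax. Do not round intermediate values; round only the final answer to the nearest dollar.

Assessed value = $800,820 × 0.621 = $497,309.22
Kemper CSD: ($497,309.22 − $72,000) × 0.01506 = $425,309.22 × 0.01506 = $6,405.1568532
Saltmarsh County: ($497,309.22 − $72,000) × 0.00583 = $425,309.22 × 0.00583 = $2,479.5527526
Windmere Township: $497,309.22 × 0.0019 = $944.887518
Port Authority: ($497,309.22 − $72,000) × 0.0046 = $425,309.22 × 0.0046 = $1,956.422412
City of Maribel: ($497,309.22 − $72,000) × 0.004 = $425,309.22 × 0.004 = $1,701.23688
Levies subtotal = $13,487.2564158
Total = $13,487.2564158 + $196 = $13,683.2564158

$13,683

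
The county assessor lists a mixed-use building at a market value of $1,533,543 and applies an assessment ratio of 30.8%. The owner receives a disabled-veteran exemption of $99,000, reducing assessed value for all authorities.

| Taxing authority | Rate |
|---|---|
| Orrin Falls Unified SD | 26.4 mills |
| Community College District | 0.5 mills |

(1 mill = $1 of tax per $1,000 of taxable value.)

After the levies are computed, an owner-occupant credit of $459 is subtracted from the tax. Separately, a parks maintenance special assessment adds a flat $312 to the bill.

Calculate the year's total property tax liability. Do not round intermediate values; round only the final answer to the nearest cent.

$9,895.61

Assessed value = $1,533,543 × 0.308 = $472,331.244
Taxable value = $472,331.244 − $99,000 = $373,331.244
Orrin Falls Unified SD: $373,331.244 × 0.0264 = $9,855.9448416
Community College District: $373,331.244 × 0.0005 = $186.665622
Levies subtotal = $10,042.6104636
After credit = $10,042.6104636 − $459 = $9,583.6104636
Total = $9,583.6104636 + $312 = $9,895.6104636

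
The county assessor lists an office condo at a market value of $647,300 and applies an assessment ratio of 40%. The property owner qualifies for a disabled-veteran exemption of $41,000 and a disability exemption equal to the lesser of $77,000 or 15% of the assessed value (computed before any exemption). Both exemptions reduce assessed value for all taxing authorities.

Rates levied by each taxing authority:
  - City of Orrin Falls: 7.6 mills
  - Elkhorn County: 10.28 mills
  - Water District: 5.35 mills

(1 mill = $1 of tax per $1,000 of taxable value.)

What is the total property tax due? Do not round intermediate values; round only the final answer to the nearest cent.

$4,160.07

Assessed value = $647,300 × 0.4 = $258,920
Disability exemption = min($77,000, 15% × $258,920) = min($77,000, $38,838) = $38,838 (percentage binds)
Taxable value = $258,920 − $41,000 − $38,838 = $179,082
City of Orrin Falls: $179,082 × 0.0076 = $1,361.0232
Elkhorn County: $179,082 × 0.01028 = $1,840.96296
Water District: $179,082 × 0.00535 = $958.0887
Total = $4,160.07486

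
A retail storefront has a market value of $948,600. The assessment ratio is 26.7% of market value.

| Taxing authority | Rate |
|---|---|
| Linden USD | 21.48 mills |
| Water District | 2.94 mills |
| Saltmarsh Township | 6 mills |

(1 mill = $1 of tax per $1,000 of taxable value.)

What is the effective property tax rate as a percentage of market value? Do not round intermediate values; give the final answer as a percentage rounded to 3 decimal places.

Assessed value = $948,600 × 0.267 = $253,276.2
Linden USD: $253,276.2 × 0.02148 = $5,440.372776
Water District: $253,276.2 × 0.00294 = $744.632028
Saltmarsh Township: $253,276.2 × 0.006 = $1,519.6572
Total tax = $7,704.662004
Effective rate = $7,704.662004 ÷ $948,600 = 0.812% of market value

0.812%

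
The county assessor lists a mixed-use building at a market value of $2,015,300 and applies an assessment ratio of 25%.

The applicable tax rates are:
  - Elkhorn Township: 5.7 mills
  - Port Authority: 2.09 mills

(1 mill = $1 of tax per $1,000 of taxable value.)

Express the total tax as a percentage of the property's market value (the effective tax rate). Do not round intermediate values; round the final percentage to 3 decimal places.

Assessed value = $2,015,300 × 0.25 = $503,825
Elkhorn Township: $503,825 × 0.0057 = $2,871.8025
Port Authority: $503,825 × 0.00209 = $1,052.99425
Total tax = $3,924.79675
Effective rate = $3,924.79675 ÷ $2,015,300 = 0.195% of market value

0.195%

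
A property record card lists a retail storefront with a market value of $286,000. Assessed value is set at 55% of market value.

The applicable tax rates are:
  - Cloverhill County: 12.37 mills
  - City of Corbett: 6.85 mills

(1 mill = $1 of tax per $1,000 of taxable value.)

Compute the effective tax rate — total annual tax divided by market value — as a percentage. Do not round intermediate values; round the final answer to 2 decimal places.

Assessed value = $286,000 × 0.55 = $157,300
Cloverhill County: $157,300 × 0.01237 = $1,945.801
City of Corbett: $157,300 × 0.00685 = $1,077.505
Total tax = $3,023.306
Effective rate = $3,023.306 ÷ $286,000 = 1.06% of market value

1.06%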